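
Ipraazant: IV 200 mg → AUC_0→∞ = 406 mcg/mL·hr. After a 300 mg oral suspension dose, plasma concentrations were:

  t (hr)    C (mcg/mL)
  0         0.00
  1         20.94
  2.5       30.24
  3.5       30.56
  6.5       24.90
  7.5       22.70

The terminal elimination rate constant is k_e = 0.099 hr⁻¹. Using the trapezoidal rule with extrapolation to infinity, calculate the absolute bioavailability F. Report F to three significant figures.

F = 0.682

Trapezoidal AUC_0→7.5 (oral suspension):
  [0→1]: (0.00+20.94)/2 × 1 = 10.47
  [1→2.5]: (20.94+30.24)/2 × 1.5 = 38.385
  [2.5→3.5]: (30.24+30.56)/2 × 1 = 30.4
  [3.5→6.5]: (30.56+24.90)/2 × 3 = 83.19
  [6.5→7.5]: (24.90+22.70)/2 × 1 = 23.8
  Sum = 186.245 mcg/mL·hr
Tail: C_last/k_e = 22.70/0.099 = 229.293
AUC_0→∞ (oral suspension) = 186.245 + 229.293 = 415.538 mcg/mL·hr
F = (AUC_ev/D_ev)/(AUC_iv/D_iv) = (415.538/300)/(406/200) = 1.38513/2.03 = 0.6823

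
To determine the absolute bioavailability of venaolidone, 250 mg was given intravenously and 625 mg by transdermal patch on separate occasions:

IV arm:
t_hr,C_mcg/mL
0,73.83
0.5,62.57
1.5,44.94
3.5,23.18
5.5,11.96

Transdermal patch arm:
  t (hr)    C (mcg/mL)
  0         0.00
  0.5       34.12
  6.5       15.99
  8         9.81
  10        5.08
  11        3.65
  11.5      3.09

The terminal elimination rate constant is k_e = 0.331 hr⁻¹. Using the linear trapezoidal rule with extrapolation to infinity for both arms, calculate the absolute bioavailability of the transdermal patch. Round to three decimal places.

F = 0.367

Trapezoidal AUC_0→5.5 (IV):
  [0→0.5]: (73.83+62.57)/2 × 0.5 = 34.1
  [0.5→1.5]: (62.57+44.94)/2 × 1 = 53.755
  [1.5→3.5]: (44.94+23.18)/2 × 2 = 68.12
  [3.5→5.5]: (23.18+11.96)/2 × 2 = 35.14
  Sum = 191.115 mcg/mL·hr
IV tail: 11.96/0.331 = 36.133; AUC_iv,0→∞ = 191.115 + 36.133 = 227.248 mcg/mL·hr
Trapezoidal AUC_0→11.5 (transdermal patch):
  [0→0.5]: (0.00+34.12)/2 × 0.5 = 8.53
  [0.5→6.5]: (34.12+15.99)/2 × 6 = 150.33
  [6.5→8]: (15.99+9.81)/2 × 1.5 = 19.35
  [8→10]: (9.81+5.08)/2 × 2 = 14.89
  [10→11]: (5.08+3.65)/2 × 1 = 4.365
  [11→11.5]: (3.65+3.09)/2 × 0.5 = 1.685
  Sum = 199.15 mcg/mL·hr
transdermal patch tail: 3.09/0.331 = 9.335; AUC_ev,0→∞ = 199.15 + 9.335 = 208.485 mcg/mL·hr
F = (AUC_ev/D_ev)/(AUC_iv/D_iv) = (208.485/625)/(227.248/250) = 0.333576/0.908992 = 0.3670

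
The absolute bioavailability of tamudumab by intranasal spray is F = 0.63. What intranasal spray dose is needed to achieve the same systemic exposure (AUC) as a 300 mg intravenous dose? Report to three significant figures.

For equal systemic exposure: F × D_ev = D_iv
D_ev = D_iv / F = 300 / 0.63 = 476.19 mg

D_intranasal = 476 mg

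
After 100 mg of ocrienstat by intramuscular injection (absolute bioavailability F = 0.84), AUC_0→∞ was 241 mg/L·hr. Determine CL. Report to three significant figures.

CL = 0.349 L/hr

CL = F × Dose / AUC_0→∞
   = 0.84 × 100 / 241 = 0.348548 L/hr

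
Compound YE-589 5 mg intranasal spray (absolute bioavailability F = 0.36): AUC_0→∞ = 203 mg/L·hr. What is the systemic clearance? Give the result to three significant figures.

CL = F × Dose / AUC_0→∞
   = 0.36 × 5 / 203 = 0.008867 L/hr

CL = 0.00887 L/hr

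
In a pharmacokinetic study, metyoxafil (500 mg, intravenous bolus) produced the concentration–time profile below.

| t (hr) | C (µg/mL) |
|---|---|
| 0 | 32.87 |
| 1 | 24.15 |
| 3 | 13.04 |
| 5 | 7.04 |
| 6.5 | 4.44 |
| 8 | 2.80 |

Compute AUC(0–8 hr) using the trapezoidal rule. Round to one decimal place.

Trapezoidal AUC_0→8:
  [0→1]: (32.87+24.15)/2 × 1 = 28.51
  [1→3]: (24.15+13.04)/2 × 2 = 37.19
  [3→5]: (13.04+7.04)/2 × 2 = 20.08
  [5→6.5]: (7.04+4.44)/2 × 1.5 = 8.61
  [6.5→8]: (4.44+2.80)/2 × 1.5 = 5.43
  Sum = 99.82 µg/mL·hr

AUC = 99.8 µg/mL·hr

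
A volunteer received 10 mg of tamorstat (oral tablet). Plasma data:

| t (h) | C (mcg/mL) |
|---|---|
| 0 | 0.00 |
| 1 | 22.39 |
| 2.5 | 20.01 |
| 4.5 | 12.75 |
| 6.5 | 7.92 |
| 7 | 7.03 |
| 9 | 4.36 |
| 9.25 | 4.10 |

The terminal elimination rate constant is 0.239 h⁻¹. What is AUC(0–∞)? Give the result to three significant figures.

AUC = 130 mcg/mL·h

Trapezoidal AUC_0→9.25:
  [0→1]: (0.00+22.39)/2 × 1 = 11.195
  [1→2.5]: (22.39+20.01)/2 × 1.5 = 31.8
  [2.5→4.5]: (20.01+12.75)/2 × 2 = 32.76
  [4.5→6.5]: (12.75+7.92)/2 × 2 = 20.67
  [6.5→7]: (7.92+7.03)/2 × 0.5 = 3.7375
  [7→9]: (7.03+4.36)/2 × 2 = 11.39
  [9→9.25]: (4.36+4.10)/2 × 0.25 = 1.0575
  Sum = 112.61 mcg/mL·h
Extrapolated tail: C_last / k_e = 4.10 / 0.239 = 17.155
AUC_0→∞ = 112.61 + 17.155 = 129.765 mcg/mL·h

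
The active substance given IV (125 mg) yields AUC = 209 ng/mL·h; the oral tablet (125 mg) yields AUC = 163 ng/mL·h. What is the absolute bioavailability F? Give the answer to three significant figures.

F = 0.780

F = (AUC_ev / D_ev) / (AUC_iv / D_iv)
  = (163/125) / (209/125)
  = 1.304 / 1.672 = 0.7799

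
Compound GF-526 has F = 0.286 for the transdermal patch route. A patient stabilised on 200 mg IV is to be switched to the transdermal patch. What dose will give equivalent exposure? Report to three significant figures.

For equal systemic exposure: F × D_ev = D_iv
D_ev = D_iv / F = 200 / 0.286 = 699.301 mg

D_transdermal = 699 mg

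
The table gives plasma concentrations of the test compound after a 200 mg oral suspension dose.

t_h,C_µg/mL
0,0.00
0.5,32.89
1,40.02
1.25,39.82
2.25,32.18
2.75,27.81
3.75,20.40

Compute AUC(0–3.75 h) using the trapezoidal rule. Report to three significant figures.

Trapezoidal AUC_0→3.75:
  [0→0.5]: (0.00+32.89)/2 × 0.5 = 8.2225
  [0.5→1]: (32.89+40.02)/2 × 0.5 = 18.2275
  [1→1.25]: (40.02+39.82)/2 × 0.25 = 9.98
  [1.25→2.25]: (39.82+32.18)/2 × 1 = 36.0
  [2.25→2.75]: (32.18+27.81)/2 × 0.5 = 14.9975
  [2.75→3.75]: (27.81+20.40)/2 × 1 = 24.105
  Sum = 111.5325 µg/mL·h

AUC = 112 µg/mL·h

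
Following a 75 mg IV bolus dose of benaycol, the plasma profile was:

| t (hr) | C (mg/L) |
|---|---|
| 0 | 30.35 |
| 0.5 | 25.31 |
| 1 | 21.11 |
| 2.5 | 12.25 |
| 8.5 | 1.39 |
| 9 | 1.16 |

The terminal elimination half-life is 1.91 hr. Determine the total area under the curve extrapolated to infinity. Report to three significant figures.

AUC = 95.3 mg/L·hr

Trapezoidal AUC_0→9:
  [0→0.5]: (30.35+25.31)/2 × 0.5 = 13.915
  [0.5→1]: (25.31+21.11)/2 × 0.5 = 11.605
  [1→2.5]: (21.11+12.25)/2 × 1.5 = 25.02
  [2.5→8.5]: (12.25+1.39)/2 × 6 = 40.92
  [8.5→9]: (1.39+1.16)/2 × 0.5 = 0.6375
  Sum = 92.0975 mg/L·hr
k_e = ln2 / t½ = 0.693147 / 1.91 = 0.3629 hr^-1
Extrapolated tail: C_last / k_e = 1.16 / 0.3629 = 3.196
AUC_0→∞ = 92.0975 + 3.196 = 95.2935 mg/L·hr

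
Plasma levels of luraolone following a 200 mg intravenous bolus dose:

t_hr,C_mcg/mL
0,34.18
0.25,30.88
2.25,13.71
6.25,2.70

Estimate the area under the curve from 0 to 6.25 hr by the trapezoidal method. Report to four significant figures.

AUC = 85.54 mcg/mL·hr

Trapezoidal AUC_0→6.25:
  [0→0.25]: (34.18+30.88)/2 × 0.25 = 8.1325
  [0.25→2.25]: (30.88+13.71)/2 × 2 = 44.59
  [2.25→6.25]: (13.71+2.70)/2 × 4 = 32.82
  Sum = 85.5425 mcg/mL·hr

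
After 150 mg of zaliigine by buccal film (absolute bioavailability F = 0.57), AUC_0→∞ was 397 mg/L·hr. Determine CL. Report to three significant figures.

CL = F × Dose / AUC_0→∞
   = 0.57 × 150 / 397 = 0.215365 L/hr

CL = 0.215 L/hr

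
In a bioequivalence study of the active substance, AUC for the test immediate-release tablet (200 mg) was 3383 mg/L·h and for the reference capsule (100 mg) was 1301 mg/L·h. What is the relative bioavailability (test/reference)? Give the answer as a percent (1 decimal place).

F_rel = 130.0%

F_rel = (AUC_test/D_test) / (AUC_ref/D_ref)
      = (3383/200) / (1301/100)
      = 16.915 / 13.01 = 1.3002 = 130.02%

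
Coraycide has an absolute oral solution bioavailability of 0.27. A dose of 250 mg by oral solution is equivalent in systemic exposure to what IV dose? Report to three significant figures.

D_iv = 67.5 mg

Systemic exposure from an extravascular dose = F × D_ev, so the equivalent IV dose is F × D_ev.
D_iv = F × D_ev = 0.27 × 250 = 67.5 mg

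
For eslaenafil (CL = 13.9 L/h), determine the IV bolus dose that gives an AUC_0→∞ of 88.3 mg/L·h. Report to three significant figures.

Dose_iv = CL × AUC_0→∞
     = 13.9 × 88.3 = 1227.37 mg

Dose = 1230 mg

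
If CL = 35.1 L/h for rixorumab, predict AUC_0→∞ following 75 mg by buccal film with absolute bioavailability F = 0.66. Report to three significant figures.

AUC_0→∞ = F × Dose / CL
        = 0.66 × 75 / 35.1 = 1.41026 mg/L·h

AUC = 1.41 mg/L·h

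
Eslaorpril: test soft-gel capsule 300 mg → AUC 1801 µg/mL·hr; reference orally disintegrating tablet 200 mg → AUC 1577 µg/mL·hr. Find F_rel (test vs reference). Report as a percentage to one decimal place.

F_rel = 76.1%

F_rel = (AUC_test/D_test) / (AUC_ref/D_ref)
      = (1801/300) / (1577/200)
      = 6.00333 / 7.885 = 0.7614 = 76.14%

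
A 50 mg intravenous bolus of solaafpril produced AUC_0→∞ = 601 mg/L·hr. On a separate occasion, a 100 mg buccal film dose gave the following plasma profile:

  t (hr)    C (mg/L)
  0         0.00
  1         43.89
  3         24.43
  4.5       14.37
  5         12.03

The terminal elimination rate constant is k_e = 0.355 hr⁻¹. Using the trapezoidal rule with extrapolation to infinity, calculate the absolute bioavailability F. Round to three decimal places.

Trapezoidal AUC_0→5 (buccal film):
  [0→1]: (0.00+43.89)/2 × 1 = 21.945
  [1→3]: (43.89+24.43)/2 × 2 = 68.32
  [3→4.5]: (24.43+14.37)/2 × 1.5 = 29.1
  [4.5→5]: (14.37+12.03)/2 × 0.5 = 6.6
  Sum = 125.965 mg/L·hr
Tail: C_last/k_e = 12.03/0.355 = 33.887
AUC_0→∞ (buccal film) = 125.965 + 33.887 = 159.852 mg/L·hr
F = (AUC_ev/D_ev)/(AUC_iv/D_iv) = (159.852/100)/(601/50) = 1.59852/12.02 = 0.1330

F = 0.133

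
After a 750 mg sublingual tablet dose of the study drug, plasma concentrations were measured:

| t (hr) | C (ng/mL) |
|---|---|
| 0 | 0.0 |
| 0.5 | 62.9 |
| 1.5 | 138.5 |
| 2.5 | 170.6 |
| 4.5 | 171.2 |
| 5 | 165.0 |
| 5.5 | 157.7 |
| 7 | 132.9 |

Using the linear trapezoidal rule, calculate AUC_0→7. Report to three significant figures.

AUC = 995 ng/mL·hr

Trapezoidal AUC_0→7:
  [0→0.5]: (0.0+62.9)/2 × 0.5 = 15.725
  [0.5→1.5]: (62.9+138.5)/2 × 1 = 100.7
  [1.5→2.5]: (138.5+170.6)/2 × 1 = 154.55
  [2.5→4.5]: (170.6+171.2)/2 × 2 = 341.8
  [4.5→5]: (171.2+165.0)/2 × 0.5 = 84.05
  [5→5.5]: (165.0+157.7)/2 × 0.5 = 80.675
  [5.5→7]: (157.7+132.9)/2 × 1.5 = 217.95
  Sum = 995.45 ng/mL·hr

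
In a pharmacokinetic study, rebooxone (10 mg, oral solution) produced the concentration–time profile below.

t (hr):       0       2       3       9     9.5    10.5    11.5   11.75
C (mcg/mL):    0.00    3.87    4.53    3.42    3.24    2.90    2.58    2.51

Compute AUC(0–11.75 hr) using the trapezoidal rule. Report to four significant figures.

AUC = 40.03 mcg/mL·hr

Trapezoidal AUC_0→11.75:
  [0→2]: (0.00+3.87)/2 × 2 = 3.87
  [2→3]: (3.87+4.53)/2 × 1 = 4.2
  [3→9]: (4.53+3.42)/2 × 6 = 23.85
  [9→9.5]: (3.42+3.24)/2 × 0.5 = 1.665
  [9.5→10.5]: (3.24+2.90)/2 × 1 = 3.07
  [10.5→11.5]: (2.90+2.58)/2 × 1 = 2.74
  [11.5→11.75]: (2.58+2.51)/2 × 0.25 = 0.63625
  Sum = 40.03125 mcg/mL·hr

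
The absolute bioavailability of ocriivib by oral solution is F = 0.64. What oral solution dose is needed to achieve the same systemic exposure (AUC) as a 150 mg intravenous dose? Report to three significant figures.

D_oral = 234 mg

For equal systemic exposure: F × D_ev = D_iv
D_ev = D_iv / F = 150 / 0.64 = 234.375 mg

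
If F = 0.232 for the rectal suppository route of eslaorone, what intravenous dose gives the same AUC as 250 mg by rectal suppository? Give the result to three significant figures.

Systemic exposure from an extravascular dose = F × D_ev, so the equivalent IV dose is F × D_ev.
D_iv = F × D_ev = 0.232 × 250 = 58 mg

D_iv = 58.0 mg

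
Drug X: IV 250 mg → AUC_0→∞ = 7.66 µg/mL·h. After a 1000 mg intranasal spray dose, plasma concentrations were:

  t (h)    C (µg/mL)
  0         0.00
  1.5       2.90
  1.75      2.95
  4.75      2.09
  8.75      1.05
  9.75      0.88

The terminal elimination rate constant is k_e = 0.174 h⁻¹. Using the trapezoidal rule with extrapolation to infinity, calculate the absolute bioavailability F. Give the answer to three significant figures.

Trapezoidal AUC_0→9.75 (intranasal spray):
  [0→1.5]: (0.00+2.90)/2 × 1.5 = 2.175
  [1.5→1.75]: (2.90+2.95)/2 × 0.25 = 0.73125
  [1.75→4.75]: (2.95+2.09)/2 × 3 = 7.56
  [4.75→8.75]: (2.09+1.05)/2 × 4 = 6.28
  [8.75→9.75]: (1.05+0.88)/2 × 1 = 0.965
  Sum = 17.71125 µg/mL·h
Tail: C_last/k_e = 0.88/0.174 = 5.057
AUC_0→∞ (intranasal spray) = 17.71125 + 5.057 = 22.76825 µg/mL·h
F = (AUC_ev/D_ev)/(AUC_iv/D_iv) = (22.76825/1000)/(7.66/250) = 0.02276825/0.03064 = 0.7431

F = 0.743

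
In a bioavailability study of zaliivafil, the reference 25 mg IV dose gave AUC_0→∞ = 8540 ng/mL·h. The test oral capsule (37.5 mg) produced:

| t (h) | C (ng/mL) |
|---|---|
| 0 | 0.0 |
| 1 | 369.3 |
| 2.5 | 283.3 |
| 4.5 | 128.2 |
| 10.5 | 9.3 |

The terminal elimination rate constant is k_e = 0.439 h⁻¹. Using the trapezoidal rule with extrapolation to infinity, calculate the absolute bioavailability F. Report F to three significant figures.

F = 0.119

Trapezoidal AUC_0→10.5 (oral capsule):
  [0→1]: (0.0+369.3)/2 × 1 = 184.65
  [1→2.5]: (369.3+283.3)/2 × 1.5 = 489.45
  [2.5→4.5]: (283.3+128.2)/2 × 2 = 411.5
  [4.5→10.5]: (128.2+9.3)/2 × 6 = 412.5
  Sum = 1498.1 ng/mL·h
Tail: C_last/k_e = 9.3/0.439 = 21.185
AUC_0→∞ (oral capsule) = 1498.1 + 21.185 = 1519.285 ng/mL·h
F = (AUC_ev/D_ev)/(AUC_iv/D_iv) = (1519.285/37.5)/(8540/25) = 40.5143/341.6 = 0.1186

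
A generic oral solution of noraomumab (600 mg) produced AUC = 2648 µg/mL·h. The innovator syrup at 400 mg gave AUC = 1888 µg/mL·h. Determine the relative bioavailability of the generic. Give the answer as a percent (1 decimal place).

F_rel = (AUC_test/D_test) / (AUC_ref/D_ref)
      = (2648/600) / (1888/400)
      = 4.41333 / 4.72 = 0.9350 = 93.50%

F_rel = 93.5%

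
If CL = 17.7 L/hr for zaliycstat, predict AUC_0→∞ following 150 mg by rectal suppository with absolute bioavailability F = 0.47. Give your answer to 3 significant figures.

AUC_0→∞ = F × Dose / CL
        = 0.47 × 150 / 17.7 = 3.98305 mg/L·hr

AUC = 3.98 mg/L·hr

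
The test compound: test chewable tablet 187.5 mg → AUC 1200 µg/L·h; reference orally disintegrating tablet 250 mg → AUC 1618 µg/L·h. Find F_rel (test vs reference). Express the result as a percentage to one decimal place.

F_rel = 98.9%

F_rel = (AUC_test/D_test) / (AUC_ref/D_ref)
      = (1200/187.5) / (1618/250)
      = 6.4 / 6.472 = 0.9889 = 98.89%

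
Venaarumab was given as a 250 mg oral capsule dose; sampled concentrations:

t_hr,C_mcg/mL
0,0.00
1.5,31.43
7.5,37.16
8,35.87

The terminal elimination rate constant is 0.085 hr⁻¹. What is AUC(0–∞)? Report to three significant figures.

Trapezoidal AUC_0→8:
  [0→1.5]: (0.00+31.43)/2 × 1.5 = 23.5725
  [1.5→7.5]: (31.43+37.16)/2 × 6 = 205.77
  [7.5→8]: (37.16+35.87)/2 × 0.5 = 18.2575
  Sum = 247.6 mcg/mL·hr
Extrapolated tail: C_last / k_e = 35.87 / 0.085 = 422.000
AUC_0→∞ = 247.6 + 422.000 = 669.6 mcg/mL·hr

AUC = 670 mcg/mL·hr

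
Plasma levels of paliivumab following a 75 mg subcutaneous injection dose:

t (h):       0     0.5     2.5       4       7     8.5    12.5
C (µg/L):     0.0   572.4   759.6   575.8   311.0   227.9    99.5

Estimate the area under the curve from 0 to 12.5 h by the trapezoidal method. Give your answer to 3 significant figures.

AUC = 4870 µg/L·h

Trapezoidal AUC_0→12.5:
  [0→0.5]: (0.0+572.4)/2 × 0.5 = 143.1
  [0.5→2.5]: (572.4+759.6)/2 × 2 = 1332.0
  [2.5→4]: (759.6+575.8)/2 × 1.5 = 1001.55
  [4→7]: (575.8+311.0)/2 × 3 = 1330.2
  [7→8.5]: (311.0+227.9)/2 × 1.5 = 404.175
  [8.5→12.5]: (227.9+99.5)/2 × 4 = 654.8
  Sum = 4865.825 µg/L·h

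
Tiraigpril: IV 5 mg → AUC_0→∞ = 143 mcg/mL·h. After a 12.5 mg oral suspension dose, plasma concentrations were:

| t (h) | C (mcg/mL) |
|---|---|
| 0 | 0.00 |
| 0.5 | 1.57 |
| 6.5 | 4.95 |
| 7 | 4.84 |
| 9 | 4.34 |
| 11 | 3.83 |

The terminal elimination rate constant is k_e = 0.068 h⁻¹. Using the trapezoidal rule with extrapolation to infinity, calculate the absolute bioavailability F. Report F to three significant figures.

F = 0.269

Trapezoidal AUC_0→11 (oral suspension):
  [0→0.5]: (0.00+1.57)/2 × 0.5 = 0.3925
  [0.5→6.5]: (1.57+4.95)/2 × 6 = 19.56
  [6.5→7]: (4.95+4.84)/2 × 0.5 = 2.4475
  [7→9]: (4.84+4.34)/2 × 2 = 9.18
  [9→11]: (4.34+3.83)/2 × 2 = 8.17
  Sum = 39.75 mcg/mL·h
Tail: C_last/k_e = 3.83/0.068 = 56.324
AUC_0→∞ (oral suspension) = 39.75 + 56.324 = 96.074 mcg/mL·h
F = (AUC_ev/D_ev)/(AUC_iv/D_iv) = (96.074/12.5)/(143/5) = 7.68592/28.6 = 0.2687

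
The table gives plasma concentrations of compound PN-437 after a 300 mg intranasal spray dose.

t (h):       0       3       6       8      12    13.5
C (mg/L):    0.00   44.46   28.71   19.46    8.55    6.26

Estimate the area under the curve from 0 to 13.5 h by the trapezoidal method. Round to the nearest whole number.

AUC = 292 mg/L·h

Trapezoidal AUC_0→13.5:
  [0→3]: (0.00+44.46)/2 × 3 = 66.69
  [3→6]: (44.46+28.71)/2 × 3 = 109.755
  [6→8]: (28.71+19.46)/2 × 2 = 48.17
  [8→12]: (19.46+8.55)/2 × 4 = 56.02
  [12→13.5]: (8.55+6.26)/2 × 1.5 = 11.1075
  Sum = 291.7425 mg/L·h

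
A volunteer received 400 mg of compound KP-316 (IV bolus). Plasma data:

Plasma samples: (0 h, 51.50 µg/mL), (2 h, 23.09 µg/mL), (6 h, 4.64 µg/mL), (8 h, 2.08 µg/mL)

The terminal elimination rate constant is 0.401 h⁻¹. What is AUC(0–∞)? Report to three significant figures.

Trapezoidal AUC_0→8:
  [0→2]: (51.50+23.09)/2 × 2 = 74.59
  [2→6]: (23.09+4.64)/2 × 4 = 55.46
  [6→8]: (4.64+2.08)/2 × 2 = 6.72
  Sum = 136.77 µg/mL·h
Extrapolated tail: C_last / k_e = 2.08 / 0.401 = 5.187
AUC_0→∞ = 136.77 + 5.187 = 141.957 µg/mL·h

AUC = 142 µg/mL·h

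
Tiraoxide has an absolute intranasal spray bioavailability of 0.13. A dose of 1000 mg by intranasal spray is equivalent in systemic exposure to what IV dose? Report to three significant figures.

Systemic exposure from an extravascular dose = F × D_ev, so the equivalent IV dose is F × D_ev.
D_iv = F × D_ev = 0.13 × 1000 = 130 mg

D_iv = 130 mg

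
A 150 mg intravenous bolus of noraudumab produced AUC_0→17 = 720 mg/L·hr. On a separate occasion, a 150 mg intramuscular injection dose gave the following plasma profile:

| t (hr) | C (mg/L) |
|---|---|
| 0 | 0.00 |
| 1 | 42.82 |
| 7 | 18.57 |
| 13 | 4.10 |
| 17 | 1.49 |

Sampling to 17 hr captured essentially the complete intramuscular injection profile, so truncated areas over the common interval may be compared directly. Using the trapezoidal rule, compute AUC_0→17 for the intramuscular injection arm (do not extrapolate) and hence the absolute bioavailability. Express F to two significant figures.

F = 0.40

Trapezoidal AUC_0→17 (intramuscular injection):
  [0→1]: (0.00+42.82)/2 × 1 = 21.41
  [1→7]: (42.82+18.57)/2 × 6 = 184.17
  [7→13]: (18.57+4.10)/2 × 6 = 68.01
  [13→17]: (4.10+1.49)/2 × 4 = 11.18
  Sum = 284.77 mg/L·hr
F = (AUC_ev/D_ev)/(AUC_iv/D_iv) = (284.77/150)/(720/150) = 1.89847/4.8 = 0.3955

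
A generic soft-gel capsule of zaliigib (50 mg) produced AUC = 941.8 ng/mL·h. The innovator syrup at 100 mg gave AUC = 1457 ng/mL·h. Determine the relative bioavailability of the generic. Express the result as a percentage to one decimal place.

F_rel = (AUC_test/D_test) / (AUC_ref/D_ref)
      = (941.8/50) / (1457/100)
      = 18.836 / 14.57 = 1.2928 = 129.28%

F_rel = 129.3%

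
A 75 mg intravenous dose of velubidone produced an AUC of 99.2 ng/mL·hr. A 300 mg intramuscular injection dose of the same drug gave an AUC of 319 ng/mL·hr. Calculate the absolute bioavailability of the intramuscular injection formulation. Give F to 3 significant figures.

F = (AUC_ev / D_ev) / (AUC_iv / D_iv)
  = (319/300) / (99.2/75)
  = 1.06333 / 1.32267 = 0.8039

F = 0.804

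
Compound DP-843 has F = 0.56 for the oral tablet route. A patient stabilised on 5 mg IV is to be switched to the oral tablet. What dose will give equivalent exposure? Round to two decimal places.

D_oral = 8.93 mg

For equal systemic exposure: F × D_ev = D_iv
D_ev = D_iv / F = 5 / 0.56 = 8.92857 mg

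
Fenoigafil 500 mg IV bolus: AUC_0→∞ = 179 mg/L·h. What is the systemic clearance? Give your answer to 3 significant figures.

CL = 2.79 L/h

CL = Dose_iv / AUC_0→∞
   = 500 / 179 = 2.7933 L/h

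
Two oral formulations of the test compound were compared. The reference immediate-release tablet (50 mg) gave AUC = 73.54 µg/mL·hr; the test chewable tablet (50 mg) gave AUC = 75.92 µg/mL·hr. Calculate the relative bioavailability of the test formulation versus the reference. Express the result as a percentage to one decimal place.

F_rel = (AUC_test/D_test) / (AUC_ref/D_ref)
      = (75.92/50) / (73.54/50)
      = 1.5184 / 1.4708 = 1.0324 = 103.24%

F_rel = 103.2%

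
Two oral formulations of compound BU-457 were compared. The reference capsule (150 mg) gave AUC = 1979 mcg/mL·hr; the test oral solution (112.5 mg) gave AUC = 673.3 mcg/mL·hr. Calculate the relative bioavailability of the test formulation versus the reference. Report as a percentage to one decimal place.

F_rel = (AUC_test/D_test) / (AUC_ref/D_ref)
      = (673.3/112.5) / (1979/150)
      = 5.98489 / 13.1933 = 0.4536 = 45.36%

F_rel = 45.4%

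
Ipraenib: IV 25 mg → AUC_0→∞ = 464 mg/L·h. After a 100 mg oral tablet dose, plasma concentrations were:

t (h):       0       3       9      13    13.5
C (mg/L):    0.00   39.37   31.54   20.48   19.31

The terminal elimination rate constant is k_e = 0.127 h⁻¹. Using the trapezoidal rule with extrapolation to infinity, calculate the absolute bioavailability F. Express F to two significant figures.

Trapezoidal AUC_0→13.5 (oral tablet):
  [0→3]: (0.00+39.37)/2 × 3 = 59.055
  [3→9]: (39.37+31.54)/2 × 6 = 212.73
  [9→13]: (31.54+20.48)/2 × 4 = 104.04
  [13→13.5]: (20.48+19.31)/2 × 0.5 = 9.9475
  Sum = 385.7725 mg/L·h
Tail: C_last/k_e = 19.31/0.127 = 152.047
AUC_0→∞ (oral tablet) = 385.7725 + 152.047 = 537.8195 mg/L·h
F = (AUC_ev/D_ev)/(AUC_iv/D_iv) = (537.8195/100)/(464/25) = 5.378195/18.56 = 0.2898

F = 0.29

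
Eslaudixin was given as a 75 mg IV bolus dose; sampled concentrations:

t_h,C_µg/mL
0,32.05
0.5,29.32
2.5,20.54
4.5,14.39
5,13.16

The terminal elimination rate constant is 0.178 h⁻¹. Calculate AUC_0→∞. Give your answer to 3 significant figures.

Trapezoidal AUC_0→5:
  [0→0.5]: (32.05+29.32)/2 × 0.5 = 15.3425
  [0.5→2.5]: (29.32+20.54)/2 × 2 = 49.86
  [2.5→4.5]: (20.54+14.39)/2 × 2 = 34.93
  [4.5→5]: (14.39+13.16)/2 × 0.5 = 6.8875
  Sum = 107.02 µg/mL·h
Extrapolated tail: C_last / k_e = 13.16 / 0.178 = 73.933
AUC_0→∞ = 107.02 + 73.933 = 180.953 µg/mL·h

AUC = 181 µg/mL·h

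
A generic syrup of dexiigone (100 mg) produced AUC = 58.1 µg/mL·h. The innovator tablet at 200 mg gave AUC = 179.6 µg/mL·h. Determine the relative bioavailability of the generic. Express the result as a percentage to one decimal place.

F_rel = (AUC_test/D_test) / (AUC_ref/D_ref)
      = (58.1/100) / (179.6/200)
      = 0.581 / 0.898 = 0.6470 = 64.70%

F_rel = 64.7%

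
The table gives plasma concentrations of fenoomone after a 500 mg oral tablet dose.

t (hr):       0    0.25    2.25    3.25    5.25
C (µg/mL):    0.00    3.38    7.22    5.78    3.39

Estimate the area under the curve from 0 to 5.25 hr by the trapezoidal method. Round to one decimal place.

Trapezoidal AUC_0→5.25:
  [0→0.25]: (0.00+3.38)/2 × 0.25 = 0.4225
  [0.25→2.25]: (3.38+7.22)/2 × 2 = 10.6
  [2.25→3.25]: (7.22+5.78)/2 × 1 = 6.5
  [3.25→5.25]: (5.78+3.39)/2 × 2 = 9.17
  Sum = 26.6925 µg/mL·hr

AUC = 26.7 µg/mL·hr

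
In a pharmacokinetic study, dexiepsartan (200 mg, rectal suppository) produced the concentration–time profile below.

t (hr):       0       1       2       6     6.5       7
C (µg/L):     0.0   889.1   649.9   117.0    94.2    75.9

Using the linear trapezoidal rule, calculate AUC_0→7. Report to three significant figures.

Trapezoidal AUC_0→7:
  [0→1]: (0.0+889.1)/2 × 1 = 444.55
  [1→2]: (889.1+649.9)/2 × 1 = 769.5
  [2→6]: (649.9+117.0)/2 × 4 = 1533.8
  [6→6.5]: (117.0+94.2)/2 × 0.5 = 52.8
  [6.5→7]: (94.2+75.9)/2 × 0.5 = 42.525
  Sum = 2843.175 µg/L·hr

AUC = 2840 µg/L·hr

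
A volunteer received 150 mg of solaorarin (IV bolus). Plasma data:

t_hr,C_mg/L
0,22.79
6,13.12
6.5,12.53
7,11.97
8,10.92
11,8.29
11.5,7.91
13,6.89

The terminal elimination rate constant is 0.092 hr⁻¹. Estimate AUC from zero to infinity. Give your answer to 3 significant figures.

AUC = 251 mg/L·hr

Trapezoidal AUC_0→13:
  [0→6]: (22.79+13.12)/2 × 6 = 107.73
  [6→6.5]: (13.12+12.53)/2 × 0.5 = 6.4125
  [6.5→7]: (12.53+11.97)/2 × 0.5 = 6.125
  [7→8]: (11.97+10.92)/2 × 1 = 11.445
  [8→11]: (10.92+8.29)/2 × 3 = 28.815
  [11→11.5]: (8.29+7.91)/2 × 0.5 = 4.05
  [11.5→13]: (7.91+6.89)/2 × 1.5 = 11.1
  Sum = 175.6775 mg/L·hr
Extrapolated tail: C_last / k_e = 6.89 / 0.092 = 74.891
AUC_0→∞ = 175.6775 + 74.891 = 250.5685 mg/L·hr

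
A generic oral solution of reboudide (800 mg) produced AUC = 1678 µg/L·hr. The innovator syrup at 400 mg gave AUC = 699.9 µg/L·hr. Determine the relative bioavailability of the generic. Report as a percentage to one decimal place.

F_rel = 119.9%

F_rel = (AUC_test/D_test) / (AUC_ref/D_ref)
      = (1678/800) / (699.9/400)
      = 2.0975 / 1.74975 = 1.1987 = 119.87%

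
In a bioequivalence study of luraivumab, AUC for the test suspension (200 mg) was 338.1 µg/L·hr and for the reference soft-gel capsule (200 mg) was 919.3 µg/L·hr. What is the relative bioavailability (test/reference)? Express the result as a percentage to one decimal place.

F_rel = (AUC_test/D_test) / (AUC_ref/D_ref)
      = (338.1/200) / (919.3/200)
      = 1.6905 / 4.5965 = 0.3678 = 36.78%

F_rel = 36.8%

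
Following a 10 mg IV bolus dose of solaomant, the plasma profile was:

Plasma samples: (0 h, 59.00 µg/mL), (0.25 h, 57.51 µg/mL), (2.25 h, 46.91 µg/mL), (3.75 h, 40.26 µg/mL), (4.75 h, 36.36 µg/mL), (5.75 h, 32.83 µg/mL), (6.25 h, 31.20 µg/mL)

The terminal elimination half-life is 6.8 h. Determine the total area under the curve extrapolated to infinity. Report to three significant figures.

Trapezoidal AUC_0→6.25:
  [0→0.25]: (59.00+57.51)/2 × 0.25 = 14.56375
  [0.25→2.25]: (57.51+46.91)/2 × 2 = 104.42
  [2.25→3.75]: (46.91+40.26)/2 × 1.5 = 65.3775
  [3.75→4.75]: (40.26+36.36)/2 × 1 = 38.31
  [4.75→5.75]: (36.36+32.83)/2 × 1 = 34.595
  [5.75→6.25]: (32.83+31.20)/2 × 0.5 = 16.0075
  Sum = 273.27375 µg/mL·h
k_e = ln2 / t½ = 0.693147 / 6.8 = 0.1019 h^-1
Extrapolated tail: C_last / k_e = 31.20 / 0.1019 = 306.183
AUC_0→∞ = 273.27375 + 306.183 = 579.45675 µg/mL·h

AUC = 579 µg/mL·h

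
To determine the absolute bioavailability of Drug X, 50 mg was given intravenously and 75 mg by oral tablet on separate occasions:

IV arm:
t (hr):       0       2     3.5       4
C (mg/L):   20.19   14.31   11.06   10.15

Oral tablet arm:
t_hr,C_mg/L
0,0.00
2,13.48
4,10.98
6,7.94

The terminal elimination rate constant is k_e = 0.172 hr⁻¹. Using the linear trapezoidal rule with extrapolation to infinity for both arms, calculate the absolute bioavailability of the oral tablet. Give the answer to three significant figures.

Trapezoidal AUC_0→4 (IV):
  [0→2]: (20.19+14.31)/2 × 2 = 34.5
  [2→3.5]: (14.31+11.06)/2 × 1.5 = 19.0275
  [3.5→4]: (11.06+10.15)/2 × 0.5 = 5.3025
  Sum = 58.83 mg/L·hr
IV tail: 10.15/0.172 = 59.012; AUC_iv,0→∞ = 58.83 + 59.012 = 117.842 mg/L·hr
Trapezoidal AUC_0→6 (oral tablet):
  [0→2]: (0.00+13.48)/2 × 2 = 13.48
  [2→4]: (13.48+10.98)/2 × 2 = 24.46
  [4→6]: (10.98+7.94)/2 × 2 = 18.92
  Sum = 56.86 mg/L·hr
oral tablet tail: 7.94/0.172 = 46.163; AUC_ev,0→∞ = 56.86 + 46.163 = 103.023 mg/L·hr
F = (AUC_ev/D_ev)/(AUC_iv/D_iv) = (103.023/75)/(117.842/50) = 1.37364/2.35684 = 0.5828

F = 0.583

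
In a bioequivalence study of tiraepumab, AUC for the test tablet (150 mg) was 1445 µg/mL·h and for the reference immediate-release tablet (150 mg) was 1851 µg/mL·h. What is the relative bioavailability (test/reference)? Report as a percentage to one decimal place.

F_rel = 78.1%

F_rel = (AUC_test/D_test) / (AUC_ref/D_ref)
      = (1445/150) / (1851/150)
      = 9.63333 / 12.34 = 0.7807 = 78.07%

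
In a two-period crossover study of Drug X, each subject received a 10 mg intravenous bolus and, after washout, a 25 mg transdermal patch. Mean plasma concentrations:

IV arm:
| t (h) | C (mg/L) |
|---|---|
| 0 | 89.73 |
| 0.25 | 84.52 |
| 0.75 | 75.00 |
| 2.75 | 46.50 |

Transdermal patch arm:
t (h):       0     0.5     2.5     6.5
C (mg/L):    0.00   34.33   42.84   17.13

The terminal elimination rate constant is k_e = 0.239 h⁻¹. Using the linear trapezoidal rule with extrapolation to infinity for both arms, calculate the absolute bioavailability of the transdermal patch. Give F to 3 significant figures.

F = 0.294

Trapezoidal AUC_0→2.75 (IV):
  [0→0.25]: (89.73+84.52)/2 × 0.25 = 21.78125
  [0.25→0.75]: (84.52+75.00)/2 × 0.5 = 39.88
  [0.75→2.75]: (75.00+46.50)/2 × 2 = 121.5
  Sum = 183.16125 mg/L·h
IV tail: 46.50/0.239 = 194.561; AUC_iv,0→∞ = 183.16125 + 194.561 = 377.72225 mg/L·h
Trapezoidal AUC_0→6.5 (transdermal patch):
  [0→0.5]: (0.00+34.33)/2 × 0.5 = 8.5825
  [0.5→2.5]: (34.33+42.84)/2 × 2 = 77.17
  [2.5→6.5]: (42.84+17.13)/2 × 4 = 119.94
  Sum = 205.6925 mg/L·h
transdermal patch tail: 17.13/0.239 = 71.674; AUC_ev,0→∞ = 205.6925 + 71.674 = 277.3665 mg/L·h
F = (AUC_ev/D_ev)/(AUC_iv/D_iv) = (277.3665/25)/(377.72225/10) = 11.09466/37.772225 = 0.2937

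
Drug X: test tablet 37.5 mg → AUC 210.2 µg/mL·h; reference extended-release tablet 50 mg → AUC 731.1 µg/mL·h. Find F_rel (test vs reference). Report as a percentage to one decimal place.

F_rel = (AUC_test/D_test) / (AUC_ref/D_ref)
      = (210.2/37.5) / (731.1/50)
      = 5.60533 / 14.622 = 0.3833 = 38.33%

F_rel = 38.3%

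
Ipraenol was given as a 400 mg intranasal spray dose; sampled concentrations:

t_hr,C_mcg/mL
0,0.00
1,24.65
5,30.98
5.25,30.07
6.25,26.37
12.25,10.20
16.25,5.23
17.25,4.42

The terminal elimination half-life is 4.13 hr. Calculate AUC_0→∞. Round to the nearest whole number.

AUC = 331 mcg/mL·hr

Trapezoidal AUC_0→17.25:
  [0→1]: (0.00+24.65)/2 × 1 = 12.325
  [1→5]: (24.65+30.98)/2 × 4 = 111.26
  [5→5.25]: (30.98+30.07)/2 × 0.25 = 7.63125
  [5.25→6.25]: (30.07+26.37)/2 × 1 = 28.22
  [6.25→12.25]: (26.37+10.20)/2 × 6 = 109.71
  [12.25→16.25]: (10.20+5.23)/2 × 4 = 30.86
  [16.25→17.25]: (5.23+4.42)/2 × 1 = 4.825
  Sum = 304.83125 mcg/mL·hr
k_e = ln2 / t½ = 0.693147 / 4.13 = 0.1678 hr^-1
Extrapolated tail: C_last / k_e = 4.42 / 0.1678 = 26.341
AUC_0→∞ = 304.83125 + 26.341 = 331.17225 mcg/mL·hr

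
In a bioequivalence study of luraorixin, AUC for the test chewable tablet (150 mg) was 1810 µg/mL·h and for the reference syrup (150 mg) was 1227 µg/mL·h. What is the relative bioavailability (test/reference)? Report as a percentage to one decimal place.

F_rel = 147.5%

F_rel = (AUC_test/D_test) / (AUC_ref/D_ref)
      = (1810/150) / (1227/150)
      = 12.0667 / 8.18 = 1.4751 = 147.51%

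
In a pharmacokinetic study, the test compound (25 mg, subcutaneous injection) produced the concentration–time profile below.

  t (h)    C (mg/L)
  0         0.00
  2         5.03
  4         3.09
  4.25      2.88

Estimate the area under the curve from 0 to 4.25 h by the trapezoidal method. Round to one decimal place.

AUC = 13.9 mg/L·h

Trapezoidal AUC_0→4.25:
  [0→2]: (0.00+5.03)/2 × 2 = 5.03
  [2→4]: (5.03+3.09)/2 × 2 = 8.12
  [4→4.25]: (3.09+2.88)/2 × 0.25 = 0.74625
  Sum = 13.89625 mg/L·h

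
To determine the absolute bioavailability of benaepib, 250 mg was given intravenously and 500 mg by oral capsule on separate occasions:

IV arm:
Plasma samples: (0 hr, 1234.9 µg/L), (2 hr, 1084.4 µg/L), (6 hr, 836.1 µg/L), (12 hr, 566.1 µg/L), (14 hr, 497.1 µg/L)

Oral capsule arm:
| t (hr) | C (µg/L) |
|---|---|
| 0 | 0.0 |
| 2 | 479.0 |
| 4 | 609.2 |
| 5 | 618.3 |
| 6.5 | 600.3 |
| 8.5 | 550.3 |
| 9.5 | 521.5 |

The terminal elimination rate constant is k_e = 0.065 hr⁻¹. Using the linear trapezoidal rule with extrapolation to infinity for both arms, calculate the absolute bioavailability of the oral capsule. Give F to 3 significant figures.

F = 0.336

Trapezoidal AUC_0→14 (IV):
  [0→2]: (1234.9+1084.4)/2 × 2 = 2319.3
  [2→6]: (1084.4+836.1)/2 × 4 = 3841.0
  [6→12]: (836.1+566.1)/2 × 6 = 4206.6
  [12→14]: (566.1+497.1)/2 × 2 = 1063.2
  Sum = 11430.1 µg/L·hr
IV tail: 497.1/0.065 = 7647.692; AUC_iv,0→∞ = 11430.1 + 7647.692 = 19077.792 µg/L·hr
Trapezoidal AUC_0→9.5 (oral capsule):
  [0→2]: (0.0+479.0)/2 × 2 = 479.0
  [2→4]: (479.0+609.2)/2 × 2 = 1088.2
  [4→5]: (609.2+618.3)/2 × 1 = 613.75
  [5→6.5]: (618.3+600.3)/2 × 1.5 = 913.95
  [6.5→8.5]: (600.3+550.3)/2 × 2 = 1150.6
  [8.5→9.5]: (550.3+521.5)/2 × 1 = 535.9
  Sum = 4781.4 µg/L·hr
oral capsule tail: 521.5/0.065 = 8023.077; AUC_ev,0→∞ = 4781.4 + 8023.077 = 12804.477 µg/L·hr
F = (AUC_ev/D_ev)/(AUC_iv/D_iv) = (12804.477/500)/(19077.792/250) = 25.608954/76.311168 = 0.3356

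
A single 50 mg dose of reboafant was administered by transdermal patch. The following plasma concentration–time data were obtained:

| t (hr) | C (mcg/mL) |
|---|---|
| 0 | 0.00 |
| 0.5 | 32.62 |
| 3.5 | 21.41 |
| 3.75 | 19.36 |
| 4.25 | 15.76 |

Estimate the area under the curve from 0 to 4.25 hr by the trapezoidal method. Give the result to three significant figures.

Trapezoidal AUC_0→4.25:
  [0→0.5]: (0.00+32.62)/2 × 0.5 = 8.155
  [0.5→3.5]: (32.62+21.41)/2 × 3 = 81.045
  [3.5→3.75]: (21.41+19.36)/2 × 0.25 = 5.09625
  [3.75→4.25]: (19.36+15.76)/2 × 0.5 = 8.78
  Sum = 103.07625 mcg/mL·hr

AUC = 103 mcg/mL·hr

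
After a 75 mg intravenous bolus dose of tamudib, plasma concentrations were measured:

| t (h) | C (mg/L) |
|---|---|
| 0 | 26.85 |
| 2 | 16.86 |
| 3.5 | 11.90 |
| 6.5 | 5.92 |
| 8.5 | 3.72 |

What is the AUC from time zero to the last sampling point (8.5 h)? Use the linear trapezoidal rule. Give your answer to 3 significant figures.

Trapezoidal AUC_0→8.5:
  [0→2]: (26.85+16.86)/2 × 2 = 43.71
  [2→3.5]: (16.86+11.90)/2 × 1.5 = 21.57
  [3.5→6.5]: (11.90+5.92)/2 × 3 = 26.73
  [6.5→8.5]: (5.92+3.72)/2 × 2 = 9.64
  Sum = 101.65 mg/L·h

AUC = 102 mg/L·h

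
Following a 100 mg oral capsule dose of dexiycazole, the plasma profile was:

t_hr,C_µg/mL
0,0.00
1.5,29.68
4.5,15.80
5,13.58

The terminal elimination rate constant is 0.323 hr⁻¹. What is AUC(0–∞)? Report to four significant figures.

Trapezoidal AUC_0→5:
  [0→1.5]: (0.00+29.68)/2 × 1.5 = 22.26
  [1.5→4.5]: (29.68+15.80)/2 × 3 = 68.22
  [4.5→5]: (15.80+13.58)/2 × 0.5 = 7.345
  Sum = 97.825 µg/mL·hr
Extrapolated tail: C_last / k_e = 13.58 / 0.323 = 42.043
AUC_0→∞ = 97.825 + 42.043 = 139.868 µg/mL·hr

AUC = 139.9 µg/mL·hr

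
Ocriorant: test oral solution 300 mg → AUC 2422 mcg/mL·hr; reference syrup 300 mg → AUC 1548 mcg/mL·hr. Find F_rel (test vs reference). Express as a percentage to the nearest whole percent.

F_rel = 156%

F_rel = (AUC_test/D_test) / (AUC_ref/D_ref)
      = (2422/300) / (1548/300)
      = 8.07333 / 5.16 = 1.5646 = 156.46%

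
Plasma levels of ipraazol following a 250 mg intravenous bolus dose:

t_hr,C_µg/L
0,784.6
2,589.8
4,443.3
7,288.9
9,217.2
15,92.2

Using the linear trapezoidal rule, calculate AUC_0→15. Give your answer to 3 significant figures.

AUC = 4940 µg/L·hr

Trapezoidal AUC_0→15:
  [0→2]: (784.6+589.8)/2 × 2 = 1374.4
  [2→4]: (589.8+443.3)/2 × 2 = 1033.1
  [4→7]: (443.3+288.9)/2 × 3 = 1098.3
  [7→9]: (288.9+217.2)/2 × 2 = 506.1
  [9→15]: (217.2+92.2)/2 × 6 = 928.2
  Sum = 4940.1 µg/L·hr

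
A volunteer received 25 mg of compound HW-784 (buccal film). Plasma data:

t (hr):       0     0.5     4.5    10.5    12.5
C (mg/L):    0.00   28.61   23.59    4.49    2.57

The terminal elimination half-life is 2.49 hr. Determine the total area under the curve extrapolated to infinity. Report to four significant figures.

Trapezoidal AUC_0→12.5:
  [0→0.5]: (0.00+28.61)/2 × 0.5 = 7.1525
  [0.5→4.5]: (28.61+23.59)/2 × 4 = 104.4
  [4.5→10.5]: (23.59+4.49)/2 × 6 = 84.24
  [10.5→12.5]: (4.49+2.57)/2 × 2 = 7.06
  Sum = 202.8525 mg/L·hr
k_e = ln2 / t½ = 0.693147 / 2.49 = 0.2784 hr^-1
Extrapolated tail: C_last / k_e = 2.57 / 0.2784 = 9.231
AUC_0→∞ = 202.8525 + 9.231 = 212.0835 mg/L·hr

AUC = 212.1 mg/L·hr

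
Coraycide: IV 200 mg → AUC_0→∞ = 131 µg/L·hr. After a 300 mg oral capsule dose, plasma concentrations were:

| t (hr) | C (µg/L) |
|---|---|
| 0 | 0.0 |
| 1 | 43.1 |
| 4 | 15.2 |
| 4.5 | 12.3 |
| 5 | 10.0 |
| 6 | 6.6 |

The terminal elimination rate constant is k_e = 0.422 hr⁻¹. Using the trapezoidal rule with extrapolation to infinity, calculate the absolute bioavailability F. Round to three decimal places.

Trapezoidal AUC_0→6 (oral capsule):
  [0→1]: (0.0+43.1)/2 × 1 = 21.55
  [1→4]: (43.1+15.2)/2 × 3 = 87.45
  [4→4.5]: (15.2+12.3)/2 × 0.5 = 6.875
  [4.5→5]: (12.3+10.0)/2 × 0.5 = 5.575
  [5→6]: (10.0+6.6)/2 × 1 = 8.3
  Sum = 129.75 µg/L·hr
Tail: C_last/k_e = 6.6/0.422 = 15.640
AUC_0→∞ (oral capsule) = 129.75 + 15.640 = 145.39 µg/L·hr
F = (AUC_ev/D_ev)/(AUC_iv/D_iv) = (145.39/300)/(131/200) = 0.484633/0.655 = 0.7399

F = 0.740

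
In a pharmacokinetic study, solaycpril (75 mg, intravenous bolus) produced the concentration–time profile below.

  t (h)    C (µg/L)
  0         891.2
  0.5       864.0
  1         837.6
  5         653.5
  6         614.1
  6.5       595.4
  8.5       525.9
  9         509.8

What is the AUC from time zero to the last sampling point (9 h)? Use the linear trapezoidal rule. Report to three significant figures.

AUC = 6160 µg/L·h

Trapezoidal AUC_0→9:
  [0→0.5]: (891.2+864.0)/2 × 0.5 = 438.8
  [0.5→1]: (864.0+837.6)/2 × 0.5 = 425.4
  [1→5]: (837.6+653.5)/2 × 4 = 2982.2
  [5→6]: (653.5+614.1)/2 × 1 = 633.8
  [6→6.5]: (614.1+595.4)/2 × 0.5 = 302.375
  [6.5→8.5]: (595.4+525.9)/2 × 2 = 1121.3
  [8.5→9]: (525.9+509.8)/2 × 0.5 = 258.925
  Sum = 6162.8 µg/L·h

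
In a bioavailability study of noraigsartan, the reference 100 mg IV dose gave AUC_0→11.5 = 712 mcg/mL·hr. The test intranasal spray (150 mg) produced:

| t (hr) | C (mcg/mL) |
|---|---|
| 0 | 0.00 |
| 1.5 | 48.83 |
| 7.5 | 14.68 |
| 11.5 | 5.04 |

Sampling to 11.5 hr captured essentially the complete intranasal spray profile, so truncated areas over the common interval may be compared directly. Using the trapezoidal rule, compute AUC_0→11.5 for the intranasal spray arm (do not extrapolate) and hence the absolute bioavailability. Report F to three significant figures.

Trapezoidal AUC_0→11.5 (intranasal spray):
  [0→1.5]: (0.00+48.83)/2 × 1.5 = 36.6225
  [1.5→7.5]: (48.83+14.68)/2 × 6 = 190.53
  [7.5→11.5]: (14.68+5.04)/2 × 4 = 39.44
  Sum = 266.5925 mcg/mL·hr
F = (AUC_ev/D_ev)/(AUC_iv/D_iv) = (266.5925/150)/(712/100) = 1.77728/7.12 = 0.2496

F = 0.250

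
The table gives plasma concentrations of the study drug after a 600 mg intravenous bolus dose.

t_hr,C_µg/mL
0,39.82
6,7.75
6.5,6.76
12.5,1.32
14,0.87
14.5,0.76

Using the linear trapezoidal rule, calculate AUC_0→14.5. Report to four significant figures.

Trapezoidal AUC_0→14.5:
  [0→6]: (39.82+7.75)/2 × 6 = 142.71
  [6→6.5]: (7.75+6.76)/2 × 0.5 = 3.6275
  [6.5→12.5]: (6.76+1.32)/2 × 6 = 24.24
  [12.5→14]: (1.32+0.87)/2 × 1.5 = 1.6425
  [14→14.5]: (0.87+0.76)/2 × 0.5 = 0.4075
  Sum = 172.6275 µg/mL·hr

AUC = 172.6 µg/mL·hr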